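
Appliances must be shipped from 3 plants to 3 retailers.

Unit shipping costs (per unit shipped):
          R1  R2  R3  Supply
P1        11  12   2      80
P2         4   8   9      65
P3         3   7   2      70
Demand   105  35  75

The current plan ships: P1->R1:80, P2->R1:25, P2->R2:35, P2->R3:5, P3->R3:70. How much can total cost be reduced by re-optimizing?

645

Current plan cost = 80·11 + 25·4 + 35·8 + 5·9 + 70·2 = 1445.
Optimal plan:
  P1 to R2: 5 × 12 = 60
  P1 to R3: 75 × 2 = 150
  P2 to R1: 65 × 4 = 260
  P3 to R1: 40 × 3 = 120
  P3 to R2: 30 × 7 = 210
Optimal cost = 800.
Saving = 1445 − 800 = 645.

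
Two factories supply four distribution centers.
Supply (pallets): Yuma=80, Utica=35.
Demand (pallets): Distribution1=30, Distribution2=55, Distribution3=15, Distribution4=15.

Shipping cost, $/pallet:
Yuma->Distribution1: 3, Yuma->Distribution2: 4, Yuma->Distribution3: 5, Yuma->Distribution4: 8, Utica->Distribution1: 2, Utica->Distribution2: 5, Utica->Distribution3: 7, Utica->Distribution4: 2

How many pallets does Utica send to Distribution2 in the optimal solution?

0

Solving gives:
  Yuma–Distribution1: 10 × $3 = $30
  Yuma–Distribution2: 55 × $4 = $220
  Yuma–Distribution3: 15 × $5 = $75
  Utica–Distribution1: 20 × $2 = $40
  Utica–Distribution4: 15 × $2 = $30
Total cost = $395.
The route Utica→Distribution2 is not used.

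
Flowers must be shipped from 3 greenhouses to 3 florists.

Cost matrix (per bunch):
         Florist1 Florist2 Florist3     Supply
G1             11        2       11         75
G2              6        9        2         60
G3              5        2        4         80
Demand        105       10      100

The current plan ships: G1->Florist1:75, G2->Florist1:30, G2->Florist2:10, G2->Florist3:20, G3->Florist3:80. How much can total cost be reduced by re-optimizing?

240

Current plan cost = 75·11 + 30·6 + 10·9 + 20·2 + 80·4 = 1455.
Optimal plan:
  G1→Florist1: 65 × 11 = 715
  G1→Florist2: 10 × 2 = 20
  G2→Florist3: 60 × 2 = 120
  G3→Florist1: 40 × 5 = 200
  G3→Florist3: 40 × 4 = 160
Optimal cost = 1215.
Saving = 1455 − 1215 = 240.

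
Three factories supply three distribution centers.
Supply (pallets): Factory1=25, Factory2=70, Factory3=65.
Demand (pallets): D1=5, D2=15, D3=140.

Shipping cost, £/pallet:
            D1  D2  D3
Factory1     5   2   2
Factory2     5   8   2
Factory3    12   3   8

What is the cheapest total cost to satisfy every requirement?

Optimal allocation:
  Factory1->D3: 25 × £2 = £50
  Factory2->D1: 5 × £5 = £25
  Factory2->D3: 65 × £2 = £130
  Factory3->D2: 15 × £3 = £45
  Factory3->D3: 50 × £8 = £400
Total = 50 + 25 + 130 + 45 + 400 = £650.
(Supply check: Factory1 ships 25; Factory2 ships 70; Factory3 ships 65.)

650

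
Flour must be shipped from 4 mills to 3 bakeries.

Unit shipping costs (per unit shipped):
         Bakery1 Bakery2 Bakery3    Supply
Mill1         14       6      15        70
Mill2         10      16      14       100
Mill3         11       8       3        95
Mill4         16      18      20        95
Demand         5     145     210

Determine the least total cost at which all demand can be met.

Optimal allocation:
  Mill1->Bakery2: 70 sacks
  Mill2->Bakery1: 5 sacks
  Mill2->Bakery3: 95 sacks
  Mill3->Bakery3: 95 sacks
  Mill4->Bakery2: 75 sacks
  Mill4->Bakery3: 20 sacks
Total cost = 3835.

3835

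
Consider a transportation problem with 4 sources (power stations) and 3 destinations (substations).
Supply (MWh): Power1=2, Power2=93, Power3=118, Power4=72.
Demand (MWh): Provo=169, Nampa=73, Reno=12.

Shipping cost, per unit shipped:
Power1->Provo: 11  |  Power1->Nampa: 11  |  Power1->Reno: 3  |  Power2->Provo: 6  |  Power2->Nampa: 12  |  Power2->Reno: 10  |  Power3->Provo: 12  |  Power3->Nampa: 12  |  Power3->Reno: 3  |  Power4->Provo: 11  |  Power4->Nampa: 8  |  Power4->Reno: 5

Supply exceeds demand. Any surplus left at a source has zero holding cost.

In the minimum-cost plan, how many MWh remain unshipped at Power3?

31

An optimal plan:
  Power1–Provo: 1 MWh
  Power1–Nampa: 1 MWh
  Power2–Provo: 93 MWh
  Power3–Provo: 75 MWh
  Power3–Reno: 12 MWh
  Power4–Nampa: 72 MWh
Total cost = 2092.
Power3 ships 87 of its 118, leaving 31.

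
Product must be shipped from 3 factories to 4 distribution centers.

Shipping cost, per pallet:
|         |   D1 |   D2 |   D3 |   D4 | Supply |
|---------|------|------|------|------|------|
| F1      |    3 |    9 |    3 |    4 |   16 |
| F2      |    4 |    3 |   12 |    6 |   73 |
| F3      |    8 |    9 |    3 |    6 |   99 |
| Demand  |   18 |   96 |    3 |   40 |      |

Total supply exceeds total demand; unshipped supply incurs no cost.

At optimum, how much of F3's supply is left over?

31

Minimum-cost shipments:
  F1–D1: 16 × 3 = 48
  F2–D2: 73 × 3 = 219
  F3–D1: 2 × 8 = 16
  F3–D2: 23 × 9 = 207
  F3–D3: 3 × 3 = 9
  F3–D4: 40 × 6 = 240
Total cost = 739.
F3 ships 68 of its 99, leaving 31.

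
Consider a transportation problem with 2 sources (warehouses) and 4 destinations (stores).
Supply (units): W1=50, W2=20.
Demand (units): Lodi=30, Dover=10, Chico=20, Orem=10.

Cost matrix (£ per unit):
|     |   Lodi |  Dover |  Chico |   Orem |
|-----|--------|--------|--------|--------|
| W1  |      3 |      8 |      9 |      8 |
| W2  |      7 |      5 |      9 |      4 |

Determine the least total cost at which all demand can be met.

360

An optimal shipping plan:
  W1→Lodi: 30 × £3 = £90
  W1→Chico: 20 × £9 = £180
  W2→Dover: 10 × £5 = £50
  W2→Orem: 10 × £4 = £40
Total = 90 + 180 + 50 + 40 = £360.
(Supply check: W1 ships 50; W2 ships 20.)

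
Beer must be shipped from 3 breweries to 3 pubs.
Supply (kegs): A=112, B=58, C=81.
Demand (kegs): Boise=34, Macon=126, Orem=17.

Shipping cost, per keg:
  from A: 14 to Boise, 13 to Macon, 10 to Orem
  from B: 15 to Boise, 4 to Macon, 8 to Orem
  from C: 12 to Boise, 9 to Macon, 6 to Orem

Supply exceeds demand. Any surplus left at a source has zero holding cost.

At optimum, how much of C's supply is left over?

An optimal plan:
  A to Boise: 34 kegs
  A to Macon: 4 kegs
  B to Macon: 58 kegs
  C to Macon: 64 kegs
  C to Orem: 17 kegs
Total cost = 1438.
C ships 81 of its 81, leaving 0.

0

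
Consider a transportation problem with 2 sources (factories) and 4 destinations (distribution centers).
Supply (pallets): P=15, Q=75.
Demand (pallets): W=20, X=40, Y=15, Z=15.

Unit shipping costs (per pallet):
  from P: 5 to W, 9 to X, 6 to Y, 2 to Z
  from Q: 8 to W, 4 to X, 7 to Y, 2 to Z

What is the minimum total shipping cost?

410

One minimum-cost allocation:
  P→W: 15 × 5 = 75
  Q→W: 5 × 8 = 40
  Q→X: 40 × 4 = 160
  Q→Y: 15 × 7 = 105
  Q→Z: 15 × 2 = 30
Total = 75 + 40 + 160 + 105 + 30 = 410.
(Supply check: P ships 15; Q ships 75.)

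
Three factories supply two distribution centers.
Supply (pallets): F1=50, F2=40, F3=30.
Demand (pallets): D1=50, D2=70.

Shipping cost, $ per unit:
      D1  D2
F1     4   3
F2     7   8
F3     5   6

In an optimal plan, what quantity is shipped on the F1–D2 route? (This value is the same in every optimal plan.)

Optimal shipments:
  F1->D2: 50 × $3 = $150
  F2->D1: 40 × $7 = $280
  F3->D1: 10 × $5 = $50
  F3->D2: 20 × $6 = $120
Total cost = $600.
So F1→D2 carries 50 pallets.

50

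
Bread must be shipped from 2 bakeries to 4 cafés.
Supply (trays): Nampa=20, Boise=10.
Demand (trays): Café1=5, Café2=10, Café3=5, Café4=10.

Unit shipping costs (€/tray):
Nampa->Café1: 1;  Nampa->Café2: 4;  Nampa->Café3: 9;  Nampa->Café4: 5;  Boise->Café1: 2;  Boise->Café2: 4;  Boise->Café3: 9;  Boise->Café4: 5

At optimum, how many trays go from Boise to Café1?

0

Optimal shipments:
  Nampa->Café1: 5 × €1 = €5
  Nampa->Café2: 10 × €4 = €40
  Nampa->Café3: 5 × €9 = €45
  Boise->Café4: 10 × €5 = €50
Total cost = €140.
The route Boise→Café1 is not used.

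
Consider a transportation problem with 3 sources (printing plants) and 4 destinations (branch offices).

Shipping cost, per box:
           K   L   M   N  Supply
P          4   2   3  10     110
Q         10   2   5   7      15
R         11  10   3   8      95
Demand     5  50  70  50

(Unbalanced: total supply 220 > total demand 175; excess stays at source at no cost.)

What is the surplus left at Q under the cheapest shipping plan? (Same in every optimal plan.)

0

An optimal plan:
  P->K: 5 × 4 = 20
  P->L: 50 × 2 = 100
  P->M: 55 × 3 = 165
  Q->N: 15 × 7 = 105
  R->M: 15 × 3 = 45
  R->N: 35 × 8 = 280
Total cost = 715.
Q ships 15 of its 15, leaving 0.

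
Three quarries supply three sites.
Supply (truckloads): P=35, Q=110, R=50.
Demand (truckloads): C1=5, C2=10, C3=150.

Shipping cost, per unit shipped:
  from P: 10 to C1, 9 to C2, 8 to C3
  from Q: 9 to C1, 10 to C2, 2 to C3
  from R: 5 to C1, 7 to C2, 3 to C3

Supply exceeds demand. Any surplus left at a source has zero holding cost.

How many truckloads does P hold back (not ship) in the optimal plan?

Minimum-cost shipments:
  P->C2: 5 × 9 = 45
  Q->C3: 110 × 2 = 220
  R->C1: 5 × 5 = 25
  R->C2: 5 × 7 = 35
  R->C3: 40 × 3 = 120
Total cost = 445.
P ships 5 of its 35, leaving 30.

30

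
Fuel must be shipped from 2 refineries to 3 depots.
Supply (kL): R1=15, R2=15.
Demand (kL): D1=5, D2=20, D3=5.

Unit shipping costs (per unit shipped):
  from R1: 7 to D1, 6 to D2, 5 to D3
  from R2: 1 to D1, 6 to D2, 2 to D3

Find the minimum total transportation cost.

A cheapest plan:
  R1 to D2: 15 × 6 = 90
  R2 to D1: 5 × 1 = 5
  R2 to D2: 5 × 6 = 30
  R2 to D3: 5 × 2 = 10
Total = 90 + 5 + 30 + 10 = 135.
(Supply check: R1 ships 15; R2 ships 15.)

135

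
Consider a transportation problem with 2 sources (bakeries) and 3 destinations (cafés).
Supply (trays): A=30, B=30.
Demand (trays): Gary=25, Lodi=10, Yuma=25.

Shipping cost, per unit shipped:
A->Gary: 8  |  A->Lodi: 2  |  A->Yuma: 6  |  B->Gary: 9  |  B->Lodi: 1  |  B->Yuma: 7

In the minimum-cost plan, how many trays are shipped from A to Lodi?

Solving gives:
  A->Gary: 25 × 8 = 200
  A->Yuma: 5 × 6 = 30
  B->Lodi: 10 × 1 = 10
  B->Yuma: 20 × 7 = 140
Total cost = 380.
The route A→Lodi is not used.

0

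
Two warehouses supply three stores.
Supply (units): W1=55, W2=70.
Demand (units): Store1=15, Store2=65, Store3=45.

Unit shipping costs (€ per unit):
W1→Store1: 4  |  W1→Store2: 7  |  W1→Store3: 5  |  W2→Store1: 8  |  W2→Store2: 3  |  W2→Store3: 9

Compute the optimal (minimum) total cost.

500

Optimal allocation:
  W1–Store1: 15 × €4 = €60
  W1–Store3: 40 × €5 = €200
  W2–Store2: 65 × €3 = €195
  W2–Store3: 5 × €9 = €45
Total = 60 + 200 + 195 + 45 = €500.
(Supply check: W1 ships 55; W2 ships 70.)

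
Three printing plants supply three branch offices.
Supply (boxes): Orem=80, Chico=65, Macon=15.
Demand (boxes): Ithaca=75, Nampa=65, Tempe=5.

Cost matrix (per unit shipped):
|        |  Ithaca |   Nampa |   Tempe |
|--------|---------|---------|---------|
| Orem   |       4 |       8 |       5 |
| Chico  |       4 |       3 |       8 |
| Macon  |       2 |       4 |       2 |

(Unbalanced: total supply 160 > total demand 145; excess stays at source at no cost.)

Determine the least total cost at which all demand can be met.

485

One minimum-cost allocation:
  Orem to Ithaca: 65 × 4 = 260
  Chico to Nampa: 65 × 3 = 195
  Macon to Ithaca: 10 × 2 = 20
  Macon to Tempe: 5 × 2 = 10
Total = 260 + 195 + 20 + 10 = 485.
(Supply check: Orem ships 65; Chico ships 65; Macon ships 15.)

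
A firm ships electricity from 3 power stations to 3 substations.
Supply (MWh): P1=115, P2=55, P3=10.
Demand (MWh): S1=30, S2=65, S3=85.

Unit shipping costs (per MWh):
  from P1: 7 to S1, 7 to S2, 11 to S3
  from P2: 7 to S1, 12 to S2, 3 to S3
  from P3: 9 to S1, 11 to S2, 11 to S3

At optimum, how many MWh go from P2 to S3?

Optimal shipments:
  P1 to S1: 30 × 7 = 210
  P1 to S2: 65 × 7 = 455
  P1 to S3: 20 × 11 = 220
  P2 to S3: 55 × 3 = 165
  P3 to S3: 10 × 11 = 110
Total cost = 1160.
So P2→S3 carries 55 MWh.

55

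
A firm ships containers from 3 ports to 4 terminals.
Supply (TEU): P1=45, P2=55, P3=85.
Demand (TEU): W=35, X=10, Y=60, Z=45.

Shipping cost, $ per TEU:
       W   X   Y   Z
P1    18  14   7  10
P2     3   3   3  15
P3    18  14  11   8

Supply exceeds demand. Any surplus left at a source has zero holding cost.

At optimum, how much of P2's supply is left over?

Minimum-cost shipments:
  P1–Y: 45 × $7 = $315
  P2–W: 35 × $3 = $105
  P2–X: 10 × $3 = $30
  P2–Y: 10 × $3 = $30
  P3–Y: 5 × $11 = $55
  P3–Z: 45 × $8 = $360
Total cost = $895.
P2 ships 55 of its 55, leaving 0.

0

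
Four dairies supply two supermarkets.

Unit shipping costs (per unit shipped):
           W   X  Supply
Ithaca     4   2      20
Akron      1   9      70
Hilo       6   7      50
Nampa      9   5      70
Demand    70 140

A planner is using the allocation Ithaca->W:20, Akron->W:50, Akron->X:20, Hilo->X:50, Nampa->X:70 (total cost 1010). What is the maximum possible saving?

Current plan cost = 20·4 + 50·1 + 20·9 + 50·7 + 70·5 = 1010.
Optimal plan:
  Ithaca–X: 20 × 2 = 40
  Akron–W: 70 × 1 = 70
  Hilo–X: 50 × 7 = 350
  Nampa–X: 70 × 5 = 350
Optimal cost = 810.
Saving = 1010 − 810 = 200.

200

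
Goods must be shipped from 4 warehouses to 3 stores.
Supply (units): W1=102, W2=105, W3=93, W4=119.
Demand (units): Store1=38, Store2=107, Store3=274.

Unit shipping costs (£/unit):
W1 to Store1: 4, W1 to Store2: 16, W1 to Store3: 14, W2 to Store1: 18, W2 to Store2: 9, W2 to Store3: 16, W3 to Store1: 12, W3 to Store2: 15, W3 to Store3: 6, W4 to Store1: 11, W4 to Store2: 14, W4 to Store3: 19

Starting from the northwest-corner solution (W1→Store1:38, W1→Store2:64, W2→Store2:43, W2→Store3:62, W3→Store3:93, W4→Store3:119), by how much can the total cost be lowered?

572

Current plan cost = 38·4 + 64·16 + 43·9 + 62·16 + 93·6 + 119·19 = £5374.
Optimal plan:
  W1 to Store1: 38 units
  W1 to Store3: 64 units
  W2 to Store2: 105 units
  W3 to Store3: 93 units
  W4 to Store2: 2 units
  W4 to Store3: 117 units
Optimal cost = £4802.
Saving = 5374 − 4802 = £572.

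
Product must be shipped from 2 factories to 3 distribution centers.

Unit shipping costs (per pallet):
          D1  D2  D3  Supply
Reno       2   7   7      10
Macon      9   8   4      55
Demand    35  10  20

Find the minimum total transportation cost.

A cheapest plan:
  Reno→D1: 10 × 2 = 20
  Macon→D1: 25 × 9 = 225
  Macon→D2: 10 × 8 = 80
  Macon→D3: 20 × 4 = 80
Total = 20 + 225 + 80 + 80 = 405.

405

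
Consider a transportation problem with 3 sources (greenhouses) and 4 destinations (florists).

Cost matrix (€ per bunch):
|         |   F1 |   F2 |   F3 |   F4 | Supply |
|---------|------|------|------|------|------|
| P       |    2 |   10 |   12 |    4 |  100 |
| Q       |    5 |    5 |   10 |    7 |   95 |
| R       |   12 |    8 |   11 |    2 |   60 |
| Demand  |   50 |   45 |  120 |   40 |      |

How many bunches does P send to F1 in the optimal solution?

The minimum-cost plan:
  P–F1: 50 × €2 = €100
  P–F3: 50 × €12 = €600
  Q–F2: 45 × €5 = €225
  Q–F3: 50 × €10 = €500
  R–F3: 20 × €11 = €220
  R–F4: 40 × €2 = €80
Total cost = €1725.
So P→F1 carries 50 bunches.

50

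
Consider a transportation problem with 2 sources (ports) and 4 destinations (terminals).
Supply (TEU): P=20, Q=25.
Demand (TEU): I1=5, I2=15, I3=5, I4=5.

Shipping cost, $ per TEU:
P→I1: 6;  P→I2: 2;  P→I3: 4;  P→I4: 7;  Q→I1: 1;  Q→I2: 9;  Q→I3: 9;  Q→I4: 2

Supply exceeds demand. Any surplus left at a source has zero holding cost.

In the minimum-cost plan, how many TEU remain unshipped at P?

0

An optimal plan:
  P→I2: 15 × $2 = $30
  P→I3: 5 × $4 = $20
  Q→I1: 5 × $1 = $5
  Q→I4: 5 × $2 = $10
Total cost = $65.
P ships 20 of its 20, leaving 0.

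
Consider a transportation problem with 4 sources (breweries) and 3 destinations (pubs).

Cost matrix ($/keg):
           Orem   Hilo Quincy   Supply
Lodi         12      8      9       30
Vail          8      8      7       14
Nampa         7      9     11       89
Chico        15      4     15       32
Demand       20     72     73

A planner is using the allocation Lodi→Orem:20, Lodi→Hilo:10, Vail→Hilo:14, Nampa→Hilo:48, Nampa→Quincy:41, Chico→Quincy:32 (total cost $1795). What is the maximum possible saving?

Current plan cost = 20·12 + 10·8 + 14·8 + 48·9 + 41·11 + 32·15 = $1795.
Optimal plan:
  Lodi–Quincy: 30 × $9 = $270
  Vail–Quincy: 14 × $7 = $98
  Nampa–Orem: 20 × $7 = $140
  Nampa–Hilo: 40 × $9 = $360
  Nampa–Quincy: 29 × $11 = $319
  Chico–Hilo: 32 × $4 = $128
Optimal cost = $1315.
Saving = 1795 − 1315 = $480.

480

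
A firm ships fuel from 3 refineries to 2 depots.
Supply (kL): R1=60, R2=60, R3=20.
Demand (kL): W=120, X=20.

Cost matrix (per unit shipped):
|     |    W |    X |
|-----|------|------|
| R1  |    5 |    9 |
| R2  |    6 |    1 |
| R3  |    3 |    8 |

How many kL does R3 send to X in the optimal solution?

The minimum-cost plan:
  R1->W: 60 kL
  R2->W: 40 kL
  R2->X: 20 kL
  R3->W: 20 kL
Total cost = 620.
The route R3→X is not used.

0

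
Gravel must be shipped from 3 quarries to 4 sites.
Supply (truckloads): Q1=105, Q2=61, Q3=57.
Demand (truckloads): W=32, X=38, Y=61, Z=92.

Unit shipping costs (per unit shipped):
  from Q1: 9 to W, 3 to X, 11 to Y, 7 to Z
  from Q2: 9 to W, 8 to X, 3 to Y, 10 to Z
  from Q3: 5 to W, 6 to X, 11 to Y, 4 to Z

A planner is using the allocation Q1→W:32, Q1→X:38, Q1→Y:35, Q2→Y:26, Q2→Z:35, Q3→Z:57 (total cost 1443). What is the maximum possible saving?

Current plan cost = 32·9 + 38·3 + 35·11 + 26·3 + 35·10 + 57·4 = 1443.
Optimal plan:
  Q1→X: 38 × 3 = 114
  Q1→Z: 67 × 7 = 469
  Q2→Y: 61 × 3 = 183
  Q3→W: 32 × 5 = 160
  Q3→Z: 25 × 4 = 100
Optimal cost = 1026.
Saving = 1443 − 1026 = 417.

417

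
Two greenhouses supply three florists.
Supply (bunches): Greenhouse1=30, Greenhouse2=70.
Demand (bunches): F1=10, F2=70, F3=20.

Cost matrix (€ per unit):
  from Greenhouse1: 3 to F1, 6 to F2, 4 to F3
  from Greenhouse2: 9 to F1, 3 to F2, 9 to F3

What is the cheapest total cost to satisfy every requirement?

320

An optimal shipping plan:
  Greenhouse1→F1: 10 × €3 = €30
  Greenhouse1→F3: 20 × €4 = €80
  Greenhouse2→F2: 70 × €3 = €210
Total = 30 + 80 + 210 = €320.
(Supply check: Greenhouse1 ships 30; Greenhouse2 ships 70.)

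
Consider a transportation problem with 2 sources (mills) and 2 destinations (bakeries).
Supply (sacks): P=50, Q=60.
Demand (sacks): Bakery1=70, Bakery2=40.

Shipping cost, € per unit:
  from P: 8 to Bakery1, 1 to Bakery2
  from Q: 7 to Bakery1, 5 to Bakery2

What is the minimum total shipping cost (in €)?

540

Optimal allocation:
  P–Bakery1: 10 × €8 = €80
  P–Bakery2: 40 × €1 = €40
  Q–Bakery1: 60 × €7 = €420
Total = 80 + 40 + 420 = €540.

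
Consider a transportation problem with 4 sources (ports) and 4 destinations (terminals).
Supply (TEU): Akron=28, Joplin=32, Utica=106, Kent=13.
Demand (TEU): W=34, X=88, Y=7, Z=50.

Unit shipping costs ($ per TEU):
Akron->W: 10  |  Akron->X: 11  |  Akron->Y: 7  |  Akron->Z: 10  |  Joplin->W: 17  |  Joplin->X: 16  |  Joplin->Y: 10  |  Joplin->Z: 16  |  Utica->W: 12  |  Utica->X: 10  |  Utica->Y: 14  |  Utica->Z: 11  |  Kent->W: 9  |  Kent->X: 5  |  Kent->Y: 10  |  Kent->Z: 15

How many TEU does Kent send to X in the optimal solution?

Solving gives:
  Akron->W: 28 × $10 = $280
  Joplin->Y: 7 × $10 = $70
  Joplin->Z: 25 × $16 = $400
  Utica->W: 6 × $12 = $72
  Utica->X: 75 × $10 = $750
  Utica->Z: 25 × $11 = $275
  Kent->X: 13 × $5 = $65
Total cost = $1912.
So Kent→X carries 13 TEU.

13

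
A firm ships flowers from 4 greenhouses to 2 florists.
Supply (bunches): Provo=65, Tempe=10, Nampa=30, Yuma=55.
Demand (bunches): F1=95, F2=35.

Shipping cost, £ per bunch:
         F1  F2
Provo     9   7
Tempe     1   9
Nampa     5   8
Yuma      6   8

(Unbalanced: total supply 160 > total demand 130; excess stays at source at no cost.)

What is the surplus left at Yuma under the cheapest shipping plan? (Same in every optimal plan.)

0

Minimum-cost shipments:
  Provo–F2: 35 × £7 = £245
  Tempe–F1: 10 × £1 = £10
  Nampa–F1: 30 × £5 = £150
  Yuma–F1: 55 × £6 = £330
Total cost = £735.
Yuma ships 55 of its 55, leaving 0.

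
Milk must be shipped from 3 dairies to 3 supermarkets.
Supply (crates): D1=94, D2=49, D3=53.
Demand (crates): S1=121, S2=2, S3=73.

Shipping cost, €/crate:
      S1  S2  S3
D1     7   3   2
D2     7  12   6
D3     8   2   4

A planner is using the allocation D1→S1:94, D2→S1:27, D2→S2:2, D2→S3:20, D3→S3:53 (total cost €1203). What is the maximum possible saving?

155

Current plan cost = 94·7 + 27·7 + 2·12 + 20·6 + 53·4 = €1203.
Optimal plan:
  D1->S1: 21 crates
  D1->S3: 73 crates
  D2->S1: 49 crates
  D3->S1: 51 crates
  D3->S2: 2 crates
Optimal cost = €1048.
Saving = 1203 − 1048 = €155.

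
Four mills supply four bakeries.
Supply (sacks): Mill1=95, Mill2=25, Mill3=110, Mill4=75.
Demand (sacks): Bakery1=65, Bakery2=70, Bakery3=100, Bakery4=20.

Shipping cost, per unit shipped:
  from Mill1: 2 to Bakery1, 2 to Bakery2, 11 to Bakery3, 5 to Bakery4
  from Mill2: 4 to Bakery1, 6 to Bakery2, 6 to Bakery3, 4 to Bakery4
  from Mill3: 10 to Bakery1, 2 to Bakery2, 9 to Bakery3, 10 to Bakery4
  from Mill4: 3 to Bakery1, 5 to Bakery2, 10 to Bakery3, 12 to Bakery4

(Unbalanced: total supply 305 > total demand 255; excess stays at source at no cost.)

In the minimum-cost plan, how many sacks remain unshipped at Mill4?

Minimum-cost shipments:
  Mill1 to Bakery1: 40 sacks
  Mill1 to Bakery2: 35 sacks
  Mill1 to Bakery4: 20 sacks
  Mill2 to Bakery3: 25 sacks
  Mill3 to Bakery2: 35 sacks
  Mill3 to Bakery3: 75 sacks
  Mill4 to Bakery1: 25 sacks
Total cost = 1220.
Mill4 ships 25 of its 75, leaving 50.

50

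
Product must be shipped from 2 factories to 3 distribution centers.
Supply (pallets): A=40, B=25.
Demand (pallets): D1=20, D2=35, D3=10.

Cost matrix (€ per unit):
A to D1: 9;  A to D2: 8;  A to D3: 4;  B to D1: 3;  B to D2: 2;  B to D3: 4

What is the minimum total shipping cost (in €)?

Optimal allocation:
  A->D1: 20 × €9 = €180
  A->D2: 10 × €8 = €80
  A->D3: 10 × €4 = €40
  B->D2: 25 × €2 = €50
Total = 180 + 80 + 40 + 50 = €350.

350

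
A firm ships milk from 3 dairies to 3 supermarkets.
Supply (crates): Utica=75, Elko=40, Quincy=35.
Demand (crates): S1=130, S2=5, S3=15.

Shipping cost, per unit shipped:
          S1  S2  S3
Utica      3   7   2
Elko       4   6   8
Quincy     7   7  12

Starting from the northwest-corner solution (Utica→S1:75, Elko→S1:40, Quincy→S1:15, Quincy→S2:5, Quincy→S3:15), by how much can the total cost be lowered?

90

Current plan cost = 75·3 + 40·4 + 15·7 + 5·7 + 15·12 = 705.
Optimal plan:
  Utica->S1: 60 × 3 = 180
  Utica->S3: 15 × 2 = 30
  Elko->S1: 40 × 4 = 160
  Quincy->S1: 30 × 7 = 210
  Quincy->S2: 5 × 7 = 35
Optimal cost = 615.
Saving = 705 − 615 = 90.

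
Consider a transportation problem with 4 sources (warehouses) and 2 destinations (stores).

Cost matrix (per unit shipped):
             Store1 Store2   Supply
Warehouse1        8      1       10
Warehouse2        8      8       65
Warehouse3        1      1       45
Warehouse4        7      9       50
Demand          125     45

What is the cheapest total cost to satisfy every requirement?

Optimal allocation:
  Warehouse1->Store2: 10 × 1 = 10
  Warehouse2->Store1: 30 × 8 = 240
  Warehouse2->Store2: 35 × 8 = 280
  Warehouse3->Store1: 45 × 1 = 45
  Warehouse4->Store1: 50 × 7 = 350
Total = 10 + 240 + 280 + 45 + 350 = 925.

925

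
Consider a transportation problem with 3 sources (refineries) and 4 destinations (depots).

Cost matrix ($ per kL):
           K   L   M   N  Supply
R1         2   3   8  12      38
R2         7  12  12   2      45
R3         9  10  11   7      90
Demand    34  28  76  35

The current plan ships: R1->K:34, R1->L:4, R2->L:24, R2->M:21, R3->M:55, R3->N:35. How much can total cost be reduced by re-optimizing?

264

Current plan cost = 34·2 + 4·3 + 24·12 + 21·12 + 55·11 + 35·7 = $1470.
Optimal plan:
  R1->K: 10 kL
  R1->L: 28 kL
  R2->K: 10 kL
  R2->N: 35 kL
  R3->K: 14 kL
  R3->M: 76 kL
Optimal cost = $1206.
Saving = 1470 − 1206 = $264.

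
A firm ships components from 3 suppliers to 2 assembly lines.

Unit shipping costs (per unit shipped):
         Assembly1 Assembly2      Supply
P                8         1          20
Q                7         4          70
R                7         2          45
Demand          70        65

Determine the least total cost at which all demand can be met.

600

A cheapest plan:
  P–Assembly2: 20 × 1 = 20
  Q–Assembly1: 70 × 7 = 490
  R–Assembly2: 45 × 2 = 90
Total = 20 + 490 + 90 = 600.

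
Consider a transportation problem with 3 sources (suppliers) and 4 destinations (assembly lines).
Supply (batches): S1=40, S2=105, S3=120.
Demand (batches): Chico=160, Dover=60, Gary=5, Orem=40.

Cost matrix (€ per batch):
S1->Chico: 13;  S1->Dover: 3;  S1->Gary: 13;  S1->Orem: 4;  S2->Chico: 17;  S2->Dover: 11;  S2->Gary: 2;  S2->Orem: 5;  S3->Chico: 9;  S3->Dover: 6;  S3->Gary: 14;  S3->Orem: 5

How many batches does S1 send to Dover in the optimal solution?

Optimal shipments:
  S1 to Dover: 40 × €3 = €120
  S2 to Chico: 40 × €17 = €680
  S2 to Dover: 20 × €11 = €220
  S2 to Gary: 5 × €2 = €10
  S2 to Orem: 40 × €5 = €200
  S3 to Chico: 120 × €9 = €1080
Total cost = €2310.
So S1→Dover carries 40 batches.

40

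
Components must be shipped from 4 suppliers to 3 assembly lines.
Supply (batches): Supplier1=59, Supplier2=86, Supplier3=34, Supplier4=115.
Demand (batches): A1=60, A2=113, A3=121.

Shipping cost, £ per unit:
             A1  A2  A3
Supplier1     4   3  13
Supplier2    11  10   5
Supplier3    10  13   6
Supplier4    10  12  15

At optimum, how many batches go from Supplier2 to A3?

Optimal shipments:
  Supplier1->A2: 59 × £3 = £177
  Supplier2->A3: 86 × £5 = £430
  Supplier3->A3: 34 × £6 = £204
  Supplier4->A1: 60 × £10 = £600
  Supplier4->A2: 54 × £12 = £648
  Supplier4->A3: 1 × £15 = £15
Total cost = £2074.
So Supplier2→A3 carries 86 batches.

86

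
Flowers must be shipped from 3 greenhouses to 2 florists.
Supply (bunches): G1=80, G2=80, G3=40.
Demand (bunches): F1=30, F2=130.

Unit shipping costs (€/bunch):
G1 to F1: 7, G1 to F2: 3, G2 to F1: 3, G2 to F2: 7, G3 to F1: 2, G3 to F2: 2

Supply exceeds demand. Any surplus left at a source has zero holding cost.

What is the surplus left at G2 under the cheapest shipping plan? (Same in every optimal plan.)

40

An optimal plan:
  G1–F2: 80 × €3 = €240
  G2–F1: 30 × €3 = €90
  G2–F2: 10 × €7 = €70
  G3–F2: 40 × €2 = €80
Total cost = €480.
G2 ships 40 of its 80, leaving 40.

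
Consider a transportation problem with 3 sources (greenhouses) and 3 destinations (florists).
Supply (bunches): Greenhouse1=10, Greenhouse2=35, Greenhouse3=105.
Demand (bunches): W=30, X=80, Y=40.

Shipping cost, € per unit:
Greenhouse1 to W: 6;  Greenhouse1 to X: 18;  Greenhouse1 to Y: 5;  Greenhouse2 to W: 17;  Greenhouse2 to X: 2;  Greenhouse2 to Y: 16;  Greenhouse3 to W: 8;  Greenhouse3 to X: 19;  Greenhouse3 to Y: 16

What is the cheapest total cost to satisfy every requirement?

1695

A cheapest plan:
  Greenhouse1–Y: 10 × €5 = €50
  Greenhouse2–X: 35 × €2 = €70
  Greenhouse3–W: 30 × €8 = €240
  Greenhouse3–X: 45 × €19 = €855
  Greenhouse3–Y: 30 × €16 = €480
Total = 50 + 70 + 240 + 855 + 480 = €1695.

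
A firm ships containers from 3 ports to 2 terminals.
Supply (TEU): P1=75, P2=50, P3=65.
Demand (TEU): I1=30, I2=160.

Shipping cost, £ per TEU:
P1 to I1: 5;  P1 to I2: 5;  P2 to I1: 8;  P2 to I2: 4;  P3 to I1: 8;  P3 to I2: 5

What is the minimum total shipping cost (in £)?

An optimal shipping plan:
  P1 to I1: 30 × £5 = £150
  P1 to I2: 45 × £5 = £225
  P2 to I2: 50 × £4 = £200
  P3 to I2: 65 × £5 = £325
Total = 150 + 225 + 200 + 325 = £900.
(Supply check: P1 ships 75; P2 ships 50; P3 ships 65.)

900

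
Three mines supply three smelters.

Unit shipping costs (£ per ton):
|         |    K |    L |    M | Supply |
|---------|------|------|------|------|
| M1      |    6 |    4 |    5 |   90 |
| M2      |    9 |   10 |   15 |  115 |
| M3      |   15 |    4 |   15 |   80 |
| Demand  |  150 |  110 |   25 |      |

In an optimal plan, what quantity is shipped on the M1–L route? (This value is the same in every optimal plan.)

The minimum-cost plan:
  M1–K: 35 tons
  M1–L: 30 tons
  M1–M: 25 tons
  M2–K: 115 tons
  M3–L: 80 tons
Total cost = £1810.
So M1→L carries 30 tons.

30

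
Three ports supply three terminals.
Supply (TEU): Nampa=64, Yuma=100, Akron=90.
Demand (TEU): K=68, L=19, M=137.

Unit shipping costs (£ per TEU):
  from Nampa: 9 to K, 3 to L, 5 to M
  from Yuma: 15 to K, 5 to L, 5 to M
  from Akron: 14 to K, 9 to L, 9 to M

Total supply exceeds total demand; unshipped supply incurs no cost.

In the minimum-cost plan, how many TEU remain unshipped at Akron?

30

Minimum-cost shipments:
  Nampa to K: 45 × £9 = £405
  Nampa to L: 19 × £3 = £57
  Yuma to M: 100 × £5 = £500
  Akron to K: 23 × £14 = £322
  Akron to M: 37 × £9 = £333
Total cost = £1617.
Akron ships 60 of its 90, leaving 30.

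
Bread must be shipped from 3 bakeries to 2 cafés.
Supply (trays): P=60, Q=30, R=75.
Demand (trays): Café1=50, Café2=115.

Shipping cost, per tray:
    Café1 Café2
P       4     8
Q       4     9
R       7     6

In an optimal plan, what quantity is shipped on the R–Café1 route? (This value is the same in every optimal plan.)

Solving gives:
  P→Café1: 20 × 4 = 80
  P→Café2: 40 × 8 = 320
  Q→Café1: 30 × 4 = 120
  R→Café2: 75 × 6 = 450
Total cost = 970.
The route R→Café1 is not used.

0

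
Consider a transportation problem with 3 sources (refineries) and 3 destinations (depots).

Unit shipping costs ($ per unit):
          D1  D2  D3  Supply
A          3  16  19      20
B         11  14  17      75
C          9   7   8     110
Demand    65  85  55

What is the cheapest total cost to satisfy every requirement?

One minimum-cost allocation:
  A->D1: 20 × $3 = $60
  B->D1: 45 × $11 = $495
  B->D2: 30 × $14 = $420
  C->D2: 55 × $7 = $385
  C->D3: 55 × $8 = $440
Total = 60 + 495 + 420 + 385 + 440 = $1800.

1800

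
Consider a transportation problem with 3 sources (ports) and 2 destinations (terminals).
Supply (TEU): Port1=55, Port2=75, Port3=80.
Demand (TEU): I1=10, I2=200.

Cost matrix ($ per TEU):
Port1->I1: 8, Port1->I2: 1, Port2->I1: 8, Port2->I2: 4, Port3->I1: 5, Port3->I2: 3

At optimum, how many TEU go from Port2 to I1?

The minimum-cost plan:
  Port1 to I2: 55 × $1 = $55
  Port2 to I2: 75 × $4 = $300
  Port3 to I1: 10 × $5 = $50
  Port3 to I2: 70 × $3 = $210
Total cost = $615.
The route Port2→I1 is not used.

0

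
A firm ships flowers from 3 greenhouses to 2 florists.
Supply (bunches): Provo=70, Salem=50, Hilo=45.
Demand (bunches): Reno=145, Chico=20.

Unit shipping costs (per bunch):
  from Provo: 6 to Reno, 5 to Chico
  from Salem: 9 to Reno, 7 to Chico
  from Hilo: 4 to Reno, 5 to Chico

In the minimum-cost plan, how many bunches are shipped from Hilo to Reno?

45

The minimum-cost plan:
  Provo->Reno: 70 bunches
  Salem->Reno: 30 bunches
  Salem->Chico: 20 bunches
  Hilo->Reno: 45 bunches
Total cost = 1010.
So Hilo→Reno carries 45 bunches.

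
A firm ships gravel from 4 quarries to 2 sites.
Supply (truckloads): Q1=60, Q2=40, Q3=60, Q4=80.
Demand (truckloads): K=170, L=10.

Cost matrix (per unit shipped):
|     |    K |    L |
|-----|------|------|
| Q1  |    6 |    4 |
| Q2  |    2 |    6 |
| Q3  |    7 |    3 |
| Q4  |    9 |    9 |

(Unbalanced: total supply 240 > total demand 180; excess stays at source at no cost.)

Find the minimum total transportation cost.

Optimal allocation:
  Q1->K: 60 × 6 = 360
  Q2->K: 40 × 2 = 80
  Q3->K: 50 × 7 = 350
  Q3->L: 10 × 3 = 30
  Q4->K: 20 × 9 = 180
Total = 360 + 80 + 350 + 30 + 180 = 1000.
(Supply check: Q1 ships 60; Q2 ships 40; Q3 ships 60; Q4 ships 20.)

1000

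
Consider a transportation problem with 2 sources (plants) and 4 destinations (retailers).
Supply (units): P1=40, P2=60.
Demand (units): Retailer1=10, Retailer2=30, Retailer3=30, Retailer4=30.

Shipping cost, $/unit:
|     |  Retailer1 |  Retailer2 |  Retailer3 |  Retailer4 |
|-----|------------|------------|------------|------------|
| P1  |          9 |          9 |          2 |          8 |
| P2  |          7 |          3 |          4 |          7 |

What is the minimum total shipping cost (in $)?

440

A cheapest plan:
  P1->Retailer3: 30 × $2 = $60
  P1->Retailer4: 10 × $8 = $80
  P2->Retailer1: 10 × $7 = $70
  P2->Retailer2: 30 × $3 = $90
  P2->Retailer4: 20 × $7 = $140
Total = 60 + 80 + 70 + 90 + 140 = $440.
(Supply check: P1 ships 40; P2 ships 60.)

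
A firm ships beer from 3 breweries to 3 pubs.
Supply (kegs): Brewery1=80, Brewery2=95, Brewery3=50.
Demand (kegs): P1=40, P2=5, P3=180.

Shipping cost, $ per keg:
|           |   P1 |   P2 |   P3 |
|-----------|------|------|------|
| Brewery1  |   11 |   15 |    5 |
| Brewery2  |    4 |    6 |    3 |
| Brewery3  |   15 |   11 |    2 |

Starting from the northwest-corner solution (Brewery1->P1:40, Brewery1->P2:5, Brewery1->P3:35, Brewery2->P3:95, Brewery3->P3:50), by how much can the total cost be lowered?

Current plan cost = 40·11 + 5·15 + 35·5 + 95·3 + 50·2 = $1075.
Optimal plan:
  Brewery1->P3: 80 × $5 = $400
  Brewery2->P1: 40 × $4 = $160
  Brewery2->P2: 5 × $6 = $30
  Brewery2->P3: 50 × $3 = $150
  Brewery3->P3: 50 × $2 = $100
Optimal cost = $840.
Saving = 1075 − 840 = $235.

235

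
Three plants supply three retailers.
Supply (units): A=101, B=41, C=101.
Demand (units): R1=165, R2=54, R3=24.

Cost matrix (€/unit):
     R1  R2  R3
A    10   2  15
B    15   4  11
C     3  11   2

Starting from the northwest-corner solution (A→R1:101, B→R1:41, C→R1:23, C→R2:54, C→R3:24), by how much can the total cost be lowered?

Current plan cost = 101·10 + 41·15 + 23·3 + 54·11 + 24·2 = €2336.
Optimal plan:
  A->R1: 64 × €10 = €640
  A->R2: 37 × €2 = €74
  B->R2: 17 × €4 = €68
  B->R3: 24 × €11 = €264
  C->R1: 101 × €3 = €303
Optimal cost = €1349.
Saving = 2336 − 1349 = €987.

987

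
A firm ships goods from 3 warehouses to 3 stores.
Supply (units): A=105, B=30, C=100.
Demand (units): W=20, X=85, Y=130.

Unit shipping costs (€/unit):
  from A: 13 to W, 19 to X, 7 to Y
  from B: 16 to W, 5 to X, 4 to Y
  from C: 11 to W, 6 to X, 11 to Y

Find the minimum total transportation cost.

An optimal shipping plan:
  A–Y: 105 × €7 = €735
  B–X: 5 × €5 = €25
  B–Y: 25 × €4 = €100
  C–W: 20 × €11 = €220
  C–X: 80 × €6 = €480
Total = 735 + 25 + 100 + 220 + 480 = €1560.
(Supply check: A ships 105; B ships 30; C ships 100.)

1560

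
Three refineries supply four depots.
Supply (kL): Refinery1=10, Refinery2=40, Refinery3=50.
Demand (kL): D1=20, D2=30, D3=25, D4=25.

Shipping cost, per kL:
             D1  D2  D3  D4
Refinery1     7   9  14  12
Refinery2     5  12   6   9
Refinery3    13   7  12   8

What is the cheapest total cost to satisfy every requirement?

Optimal allocation:
  Refinery1–D1: 5 × 7 = 35
  Refinery1–D2: 5 × 9 = 45
  Refinery2–D1: 15 × 5 = 75
  Refinery2–D3: 25 × 6 = 150
  Refinery3–D2: 25 × 7 = 175
  Refinery3–D4: 25 × 8 = 200
Total = 35 + 45 + 75 + 150 + 175 + 200 = 680.
(Supply check: Refinery1 ships 10; Refinery2 ships 40; Refinery3 ships 50.)

680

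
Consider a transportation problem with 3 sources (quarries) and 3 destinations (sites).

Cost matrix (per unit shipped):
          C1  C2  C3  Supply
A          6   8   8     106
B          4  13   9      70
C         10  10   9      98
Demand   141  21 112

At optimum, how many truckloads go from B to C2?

Solving gives:
  A–C1: 71 × 6 = 426
  A–C2: 21 × 8 = 168
  A–C3: 14 × 8 = 112
  B–C1: 70 × 4 = 280
  C–C3: 98 × 9 = 882
Total cost = 1868.
The route B→C2 is not used.

0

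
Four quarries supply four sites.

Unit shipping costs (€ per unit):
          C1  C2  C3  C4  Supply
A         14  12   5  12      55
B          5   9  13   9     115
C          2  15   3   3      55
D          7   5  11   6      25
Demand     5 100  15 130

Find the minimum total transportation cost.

1860

A cheapest plan:
  A→C2: 40 truckloads
  A→C3: 15 truckloads
  B→C1: 5 truckloads
  B→C2: 35 truckloads
  B→C4: 75 truckloads
  C→C4: 55 truckloads
  D→C2: 25 truckloads
Total cost = €1860.
(Supply check: A ships 55; B ships 115; C ships 55; D ships 25.)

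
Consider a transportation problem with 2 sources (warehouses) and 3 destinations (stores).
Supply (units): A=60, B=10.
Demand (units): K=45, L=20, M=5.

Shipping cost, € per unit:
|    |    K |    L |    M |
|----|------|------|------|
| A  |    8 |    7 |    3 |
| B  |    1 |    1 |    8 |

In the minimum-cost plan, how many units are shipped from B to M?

0

Solving gives:
  A–K: 35 × €8 = €280
  A–L: 20 × €7 = €140
  A–M: 5 × €3 = €15
  B–K: 10 × €1 = €10
Total cost = €445.
The route B→M is not used.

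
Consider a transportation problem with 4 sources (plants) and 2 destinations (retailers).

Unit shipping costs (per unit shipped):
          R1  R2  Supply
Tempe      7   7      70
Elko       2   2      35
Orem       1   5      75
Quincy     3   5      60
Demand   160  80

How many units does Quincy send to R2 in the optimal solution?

The minimum-cost plan:
  Tempe to R1: 25 × 7 = 175
  Tempe to R2: 45 × 7 = 315
  Elko to R2: 35 × 2 = 70
  Orem to R1: 75 × 1 = 75
  Quincy to R1: 60 × 3 = 180
Total cost = 815.
The route Quincy→R2 is not used.

0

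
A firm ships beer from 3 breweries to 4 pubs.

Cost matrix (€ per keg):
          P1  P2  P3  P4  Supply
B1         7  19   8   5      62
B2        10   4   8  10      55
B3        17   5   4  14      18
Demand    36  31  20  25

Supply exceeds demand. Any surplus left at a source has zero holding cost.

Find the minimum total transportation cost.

589

A cheapest plan:
  B1->P1: 36 × €7 = €252
  B1->P3: 1 × €8 = €8
  B1->P4: 25 × €5 = €125
  B2->P2: 31 × €4 = €124
  B2->P3: 1 × €8 = €8
  B3->P3: 18 × €4 = €72
Total = 252 + 8 + 125 + 124 + 8 + 72 = €589.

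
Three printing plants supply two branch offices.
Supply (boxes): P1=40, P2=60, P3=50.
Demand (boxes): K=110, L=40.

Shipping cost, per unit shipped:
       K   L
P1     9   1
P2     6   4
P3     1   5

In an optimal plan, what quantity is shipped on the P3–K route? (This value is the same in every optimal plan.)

The minimum-cost plan:
  P1 to L: 40 boxes
  P2 to K: 60 boxes
  P3 to K: 50 boxes
Total cost = 450.
So P3→K carries 50 boxes.

50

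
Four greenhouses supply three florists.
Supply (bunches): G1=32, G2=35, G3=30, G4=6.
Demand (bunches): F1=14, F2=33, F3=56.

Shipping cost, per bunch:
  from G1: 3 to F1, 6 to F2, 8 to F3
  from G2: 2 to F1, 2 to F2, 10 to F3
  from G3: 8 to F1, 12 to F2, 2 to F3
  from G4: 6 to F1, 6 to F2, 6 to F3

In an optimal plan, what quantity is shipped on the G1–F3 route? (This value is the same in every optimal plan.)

Solving gives:
  G1–F1: 12 × 3 = 36
  G1–F3: 20 × 8 = 160
  G2–F1: 2 × 2 = 4
  G2–F2: 33 × 2 = 66
  G3–F3: 30 × 2 = 60
  G4–F3: 6 × 6 = 36
Total cost = 362.
So G1→F3 carries 20 bunches.

20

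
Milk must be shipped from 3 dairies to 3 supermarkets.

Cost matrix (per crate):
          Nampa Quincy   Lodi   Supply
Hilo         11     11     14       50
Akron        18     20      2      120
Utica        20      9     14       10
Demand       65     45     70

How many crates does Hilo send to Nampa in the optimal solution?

15

Solving gives:
  Hilo->Nampa: 15 × 11 = 165
  Hilo->Quincy: 35 × 11 = 385
  Akron->Nampa: 50 × 18 = 900
  Akron->Lodi: 70 × 2 = 140
  Utica->Quincy: 10 × 9 = 90
Total cost = 1680.
So Hilo→Nampa carries 15 crates.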